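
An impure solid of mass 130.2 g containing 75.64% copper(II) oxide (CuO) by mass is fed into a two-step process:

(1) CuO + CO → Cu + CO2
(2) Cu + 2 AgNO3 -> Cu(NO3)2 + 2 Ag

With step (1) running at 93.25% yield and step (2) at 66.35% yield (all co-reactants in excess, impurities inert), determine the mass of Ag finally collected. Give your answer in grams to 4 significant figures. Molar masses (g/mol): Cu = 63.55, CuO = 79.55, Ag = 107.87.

165.3 g

Pure CuO = 130.2 × 0.7564 = 98.483 g.
n(CuO) = 98.483 / 79.55 = 1.2380 mol.
Step 1 (CuO:Cu = 1:1): theoretical n(Cu) = 1.2380 mol; at 93.25% yield, n(Cu) = 1.1544 mol.
Step 2 (Cu:Ag = 1:2): theoretical n(Ag) = 2.3089 mol, so theoretical mass = 2.3089 × 107.87 = 249.06 g.
At 66.35% yield, actual mass of Ag = 249.06 × 0.6635 = 165.25 g.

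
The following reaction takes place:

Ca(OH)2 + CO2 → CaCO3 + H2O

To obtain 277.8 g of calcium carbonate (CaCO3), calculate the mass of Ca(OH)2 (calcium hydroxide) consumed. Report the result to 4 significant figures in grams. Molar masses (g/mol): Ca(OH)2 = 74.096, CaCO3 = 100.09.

205.7 g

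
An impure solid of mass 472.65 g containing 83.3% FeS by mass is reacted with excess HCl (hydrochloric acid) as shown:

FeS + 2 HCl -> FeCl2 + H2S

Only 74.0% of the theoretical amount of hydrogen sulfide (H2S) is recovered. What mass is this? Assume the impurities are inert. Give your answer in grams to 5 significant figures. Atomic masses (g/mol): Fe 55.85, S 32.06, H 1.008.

112.93 g

Pure FeS available = 472.65 g × 0.833 = 393.717 g.
M(FeS) = 55.85 + 32.06 = 87.91 g/mol.
M(H2S) = 2(1.008) + 32.06 = 34.076 g/mol.
n(FeS) = 393.717 g / 87.91 g/mol = 4.47864 mol.
From the equation the FeS:H2S mole ratio is 1:1, so n(H2S) = 4.47864 × 1/1 = 4.47864 mol.
Mass of H2S = 4.47864 mol × 34.076 g/mol = 152.614 g.
Actual mass collected = 152.614 g × 0.740 = 112.935 g.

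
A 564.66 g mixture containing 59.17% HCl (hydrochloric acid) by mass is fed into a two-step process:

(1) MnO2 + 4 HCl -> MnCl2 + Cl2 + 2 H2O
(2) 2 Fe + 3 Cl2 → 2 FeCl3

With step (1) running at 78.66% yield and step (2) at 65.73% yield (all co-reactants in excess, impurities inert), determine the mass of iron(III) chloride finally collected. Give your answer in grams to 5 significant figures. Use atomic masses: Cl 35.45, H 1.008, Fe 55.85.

128.09 g

Pure HCl = 564.66 × 0.5917 = 334.109 g.
M(HCl) = 1.008 + 35.45 = 36.458 g/mol.
M(FeCl3) = 55.85 + 3(35.45) = 162.20 g/mol.
n(HCl) = 334.109 / 36.458 = 9.16423 mol.
Step 1 (HCl:Cl2 = 4:1): theoretical n(Cl2) = 2.29106 mol; at 78.66% yield, n(Cl2) = 1.80214 mol.
Step 2 (Cl2:FeCl3 = 3:2): theoretical n(FeCl3) = 1.20143 mol, so theoretical mass = 1.20143 × 162.20 = 194.872 g.
At 65.73% yield, actual mass of FeCl3 = 194.872 × 0.6573 = 128.089 g.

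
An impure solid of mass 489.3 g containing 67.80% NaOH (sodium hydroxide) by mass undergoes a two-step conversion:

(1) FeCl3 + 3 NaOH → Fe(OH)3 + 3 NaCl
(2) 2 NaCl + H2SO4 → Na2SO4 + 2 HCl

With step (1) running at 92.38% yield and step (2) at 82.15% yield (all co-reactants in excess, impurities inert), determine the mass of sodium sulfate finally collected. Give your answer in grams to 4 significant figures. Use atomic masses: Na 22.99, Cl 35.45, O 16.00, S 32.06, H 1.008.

Pure NaOH = 489.3 × 0.6780 = 331.75 g.
M(NaOH) = 22.99 + 16.00 + 1.008 = 39.998 g/mol.
M(Na2SO4) = 2(22.99) + 32.06 + 4(16.00) = 142.04 g/mol.
n(NaOH) = 331.75 / 39.998 = 8.2940 mol.
Step 1 (NaOH:NaCl = 3:3): theoretical n(NaCl) = 8.2940 mol; at 92.38% yield, n(NaCl) = 7.6620 mol.
Step 2 (NaCl:Na2SO4 = 2:1): theoretical n(Na2SO4) = 3.8310 mol, so theoretical mass = 3.8310 × 142.04 = 544.16 g.
At 82.15% yield, actual mass of Na2SO4 = 544.16 × 0.8215 = 447.03 g.

447.0 g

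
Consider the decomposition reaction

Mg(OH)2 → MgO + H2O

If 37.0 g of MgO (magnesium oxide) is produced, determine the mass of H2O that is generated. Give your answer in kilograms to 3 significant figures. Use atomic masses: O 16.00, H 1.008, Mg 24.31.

0.0165 kg

M(MgO) = 24.31 + 16.00 = 40.31 g/mol.
M(H2O) = 2(1.008) + 16.00 = 18.016 g/mol.
n(MgO) = 37.00 g / 40.31 g/mol = 0.9179 mol.
From the equation the MgO:H2O mole ratio is 1:1, so n(H2O) = 0.9179 × 1/1 = 0.9179 mol.
Mass of H2O = 0.9179 mol × 18.016 g/mol = 16.54 g.
Converting to kg: 16.54 g = 0.0165 kg.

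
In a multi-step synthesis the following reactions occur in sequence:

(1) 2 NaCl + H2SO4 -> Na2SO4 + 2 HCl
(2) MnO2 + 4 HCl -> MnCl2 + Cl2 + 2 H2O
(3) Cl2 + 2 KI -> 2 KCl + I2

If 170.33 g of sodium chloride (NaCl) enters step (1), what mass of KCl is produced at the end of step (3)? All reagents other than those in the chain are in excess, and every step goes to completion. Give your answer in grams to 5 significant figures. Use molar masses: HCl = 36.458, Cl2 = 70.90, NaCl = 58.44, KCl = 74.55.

108.64 g

n(NaCl) = 170.33 / 58.44 = 2.91461 mol.
Reaction (1): NaCl→HCl ratio 2:2 ⇒ n(HCl) = 2.91461 mol.
Reaction (2): HCl→Cl2 ratio 4:1 ⇒ n(Cl2) = 0.728653 mol.
Reaction (3): Cl2→KCl ratio 1:2 ⇒ n(KCl) = 1.45731 mol.
Mass of KCl = 1.45731 × 74.55 = 108.642 g.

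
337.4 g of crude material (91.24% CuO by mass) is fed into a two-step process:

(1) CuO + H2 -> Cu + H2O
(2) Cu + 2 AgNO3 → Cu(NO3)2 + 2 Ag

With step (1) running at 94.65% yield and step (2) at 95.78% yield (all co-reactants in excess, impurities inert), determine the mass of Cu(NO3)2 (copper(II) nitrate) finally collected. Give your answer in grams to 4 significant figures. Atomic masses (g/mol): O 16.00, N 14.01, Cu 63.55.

658.0 g

Pure CuO = 337.4 × 0.9124 = 307.84 g.
M(CuO) = 63.55 + 16.00 = 79.55 g/mol.
M(Cu(NO3)2) = 63.55 + 2(14.01) + 6(16.00) = 187.57 g/mol.
n(CuO) = 307.84 / 79.55 = 3.8698 mol.
Step 1 (CuO:Cu = 1:1): theoretical n(Cu) = 3.8698 mol; at 94.65% yield, n(Cu) = 3.6628 mol.
Step 2 (Cu:Cu(NO3)2 = 1:1): theoretical n(Cu(NO3)2) = 3.6628 mol, so theoretical mass = 3.6628 × 187.57 = 687.03 g.
At 95.78% yield, actual mass of Cu(NO3)2 = 687.03 × 0.9578 = 658.04 g.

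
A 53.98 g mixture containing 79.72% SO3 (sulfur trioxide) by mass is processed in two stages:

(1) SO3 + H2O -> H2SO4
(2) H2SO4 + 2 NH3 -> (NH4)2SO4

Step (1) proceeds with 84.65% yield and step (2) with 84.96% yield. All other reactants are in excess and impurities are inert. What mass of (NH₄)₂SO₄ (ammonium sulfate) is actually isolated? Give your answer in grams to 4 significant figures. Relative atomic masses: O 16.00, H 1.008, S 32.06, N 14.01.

Pure SO3 = 53.98 × 0.7972 = 43.033 g.
M(SO3) = 32.06 + 3(16.00) = 80.06 g/mol.
M((NH4)2SO4) = 2(14.01) + 8(1.008) + 32.06 + 4(16.00) = 132.144 g/mol.
n(SO3) = 43.033 / 80.06 = 0.53751 mol.
Step 1 (SO3:H2SO4 = 1:1): theoretical n(H2SO4) = 0.53751 mol; at 84.65% yield, n(H2SO4) = 0.45500 mol.
Step 2 (H2SO4:(NH4)2SO4 = 1:1): theoretical n((NH4)2SO4) = 0.45500 mol, so theoretical mass = 0.45500 × 132.144 = 60.126 g.
At 84.96% yield, actual mass of (NH4)2SO4 = 60.126 × 0.8496 = 51.083 g.

51.08 g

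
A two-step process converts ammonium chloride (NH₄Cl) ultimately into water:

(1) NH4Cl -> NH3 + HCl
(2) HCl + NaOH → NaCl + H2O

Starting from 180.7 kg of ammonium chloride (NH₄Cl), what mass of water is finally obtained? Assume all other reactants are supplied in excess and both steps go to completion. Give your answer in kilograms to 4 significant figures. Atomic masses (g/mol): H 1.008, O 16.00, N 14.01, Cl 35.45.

M(NH4Cl) = 14.01 + 4(1.008) + 35.45 = 53.492 g/mol.
M(H2O) = 2(1.008) + 16.00 = 18.016 g/mol.
180.7 kg = 180700 g.
n(NH4Cl) = 180700 / 53.492 = 3378.1 mol.
Step 1 gives a 1:1 ratio of NH4Cl to HCl, so n(HCl) = 3378.1 mol.
In step 2 the HCl:H2O ratio is 1:1, so n(H2O) = 3378.1 mol.
Mass of H2O = 3378.1 × 18.016 = 60859 g = 60.86 kg.

60.86 kg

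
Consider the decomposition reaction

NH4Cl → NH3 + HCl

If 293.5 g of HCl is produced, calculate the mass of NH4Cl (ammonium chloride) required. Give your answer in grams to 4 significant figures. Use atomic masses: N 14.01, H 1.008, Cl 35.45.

430.6 g

M(HCl) = 1.008 + 35.45 = 36.458 g/mol.
M(NH4Cl) = 14.01 + 4(1.008) + 35.45 = 53.492 g/mol.
n(HCl) = 293.50 g / 36.458 g/mol = 8.0504 mol.
From the equation the HCl:NH4Cl mole ratio is 1:1, so n(NH4Cl) = 8.0504 × 1/1 = 8.0504 mol.
Mass of NH4Cl = 8.0504 mol × 53.492 g/mol = 430.63 g.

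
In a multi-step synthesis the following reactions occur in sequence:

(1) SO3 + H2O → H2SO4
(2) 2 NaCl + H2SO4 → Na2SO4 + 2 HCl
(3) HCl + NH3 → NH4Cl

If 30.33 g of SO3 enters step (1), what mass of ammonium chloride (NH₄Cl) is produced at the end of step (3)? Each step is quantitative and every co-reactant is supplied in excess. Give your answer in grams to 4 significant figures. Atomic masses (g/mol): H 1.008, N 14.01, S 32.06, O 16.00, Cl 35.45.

40.53 g

M(SO3) = 32.06 + 3(16.00) = 80.06 g/mol.
M(NH4Cl) = 14.01 + 4(1.008) + 35.45 = 53.492 g/mol.
n(SO3) = 30.33 / 80.06 = 0.37884 mol.
Reaction (1): SO3→H2SO4 ratio 1:1 ⇒ n(H2SO4) = 0.37884 mol.
Reaction (2): H2SO4→HCl ratio 1:2 ⇒ n(HCl) = 0.75768 mol.
Reaction (3): HCl→NH4Cl ratio 1:1 ⇒ n(NH4Cl) = 0.75768 mol.
Mass of NH4Cl = 0.75768 × 53.492 = 40.530 g.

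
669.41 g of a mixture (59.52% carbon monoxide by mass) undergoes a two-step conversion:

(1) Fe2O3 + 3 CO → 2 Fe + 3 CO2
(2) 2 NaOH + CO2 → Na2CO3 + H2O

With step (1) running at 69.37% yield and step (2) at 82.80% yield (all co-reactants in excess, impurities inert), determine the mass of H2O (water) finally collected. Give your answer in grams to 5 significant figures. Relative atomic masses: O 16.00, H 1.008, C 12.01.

Pure CO = 669.41 × 0.5952 = 398.433 g.
M(CO) = 12.01 + 16.00 = 28.01 g/mol.
M(H2O) = 2(1.008) + 16.00 = 18.016 g/mol.
n(CO) = 398.433 / 28.01 = 14.2247 mol.
Step 1 (CO:CO2 = 3:3): theoretical n(CO2) = 14.2247 mol; at 69.37% yield, n(CO2) = 9.86765 mol.
Step 2 (CO2:H2O = 1:1): theoretical n(H2O) = 9.86765 mol, so theoretical mass = 9.86765 × 18.016 = 177.776 g.
At 82.80% yield, actual mass of H2O = 177.776 × 0.8280 = 147.198 g.

147.20 g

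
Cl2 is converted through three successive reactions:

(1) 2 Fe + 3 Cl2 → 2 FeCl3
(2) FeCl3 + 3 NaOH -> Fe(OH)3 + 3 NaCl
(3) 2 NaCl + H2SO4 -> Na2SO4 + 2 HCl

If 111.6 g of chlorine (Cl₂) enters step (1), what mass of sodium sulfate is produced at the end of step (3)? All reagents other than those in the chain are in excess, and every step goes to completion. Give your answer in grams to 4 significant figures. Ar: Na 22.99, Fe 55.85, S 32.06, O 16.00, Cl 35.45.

M(Cl2) = 2(35.45) = 70.90 g/mol.
M(Na2SO4) = 2(22.99) + 32.06 + 4(16.00) = 142.04 g/mol.
n(Cl2) = 111.6 / 70.90 = 1.5740 mol.
Reaction (1): Cl2→FeCl3 ratio 3:2 ⇒ n(FeCl3) = 1.0494 mol.
Reaction (2): FeCl3→NaCl ratio 1:3 ⇒ n(NaCl) = 3.1481 mol.
Reaction (3): NaCl→Na2SO4 ratio 2:1 ⇒ n(Na2SO4) = 1.5740 mol.
Mass of Na2SO4 = 1.5740 × 142.04 = 223.58 g.

223.6 g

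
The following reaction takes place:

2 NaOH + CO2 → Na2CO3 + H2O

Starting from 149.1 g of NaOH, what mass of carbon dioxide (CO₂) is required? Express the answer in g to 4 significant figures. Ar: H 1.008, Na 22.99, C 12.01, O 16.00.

M(NaOH) = 22.99 + 16.00 + 1.008 = 39.998 g/mol.
M(CO2) = 12.01 + 2(16.00) = 44.01 g/mol.
n(NaOH) = 149.10 g / 39.998 g/mol = 3.7277 mol.
From the equation the NaOH:CO2 mole ratio is 2:1, so n(CO2) = 3.7277 × 1/2 = 1.8638 mol.
Mass of CO2 = 1.8638 mol × 44.01 g/mol = 82.028 g.

82.03 g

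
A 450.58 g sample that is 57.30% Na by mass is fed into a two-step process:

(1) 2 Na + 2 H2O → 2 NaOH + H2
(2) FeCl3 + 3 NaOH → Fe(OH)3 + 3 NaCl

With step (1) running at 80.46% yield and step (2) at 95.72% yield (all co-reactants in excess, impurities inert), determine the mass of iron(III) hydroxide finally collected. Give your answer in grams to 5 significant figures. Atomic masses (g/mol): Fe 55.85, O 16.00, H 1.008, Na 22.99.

Pure Na = 450.58 × 0.5730 = 258.182 g.
M(Na) = 22.99 g/mol.
M(Fe(OH)3) = 55.85 + 3(16.00) + 3(1.008) = 106.874 g/mol.
n(Na) = 258.182 / 22.99 = 11.2302 mol.
Step 1 (Na:NaOH = 2:2): theoretical n(NaOH) = 11.2302 mol; at 80.46% yield, n(NaOH) = 9.03582 mol.
Step 2 (NaOH:Fe(OH)3 = 3:1): theoretical n(Fe(OH)3) = 3.01194 mol, so theoretical mass = 3.01194 × 106.874 = 321.898 g.
At 95.72% yield, actual mass of Fe(OH)3 = 321.898 × 0.9572 = 308.121 g.

308.12 g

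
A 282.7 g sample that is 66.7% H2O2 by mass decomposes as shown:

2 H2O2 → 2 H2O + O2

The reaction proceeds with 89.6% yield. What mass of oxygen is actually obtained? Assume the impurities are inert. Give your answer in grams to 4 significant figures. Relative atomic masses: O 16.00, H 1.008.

Pure H2O2 available = 282.7 g × 0.667 = 188.56 g.
M(H2O2) = 2(1.008) + 2(16.00) = 34.016 g/mol.
M(O2) = 2(16.00) = 32.00 g/mol.
n(H2O2) = 188.56 g / 34.016 g/mol = 5.5433 mol.
From the equation the H2O2:O2 mole ratio is 2:1, so n(O2) = 5.5433 × 1/2 = 2.7717 mol.
Mass of O2 = 2.7717 mol × 32.00 g/mol = 88.693 g.
Actual mass collected = 88.693 g × 0.896 = 79.469 g.

79.47 g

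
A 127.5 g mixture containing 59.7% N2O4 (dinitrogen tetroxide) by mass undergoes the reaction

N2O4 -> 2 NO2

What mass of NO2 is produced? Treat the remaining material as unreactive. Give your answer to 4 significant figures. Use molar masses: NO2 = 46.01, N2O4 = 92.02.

Mass of pure N2O4 = 127.5 g × 0.597 = 76.118 g.
n(N2O4) = 76.118 g / 92.02 g/mol = 0.82718 mol.
From the equation the N2O4:NO2 mole ratio is 1:2, so n(NO2) = 0.82718 × 2/1 = 1.6544 mol.
Mass of NO2 = 1.6544 mol × 46.01 g/mol = 76.118 g.

76.12 g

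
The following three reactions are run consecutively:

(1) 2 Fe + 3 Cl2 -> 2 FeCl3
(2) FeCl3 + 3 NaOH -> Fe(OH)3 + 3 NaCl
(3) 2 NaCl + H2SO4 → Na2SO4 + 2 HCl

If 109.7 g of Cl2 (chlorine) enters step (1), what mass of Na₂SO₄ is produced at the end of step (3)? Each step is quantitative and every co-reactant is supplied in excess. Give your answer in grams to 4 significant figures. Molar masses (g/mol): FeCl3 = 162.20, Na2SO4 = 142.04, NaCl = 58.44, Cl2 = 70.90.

n(Cl2) = 109.7 / 70.90 = 1.5472 mol.
Reaction (1): Cl2→FeCl3 ratio 3:2 ⇒ n(FeCl3) = 1.0315 mol.
Reaction (2): FeCl3→NaCl ratio 1:3 ⇒ n(NaCl) = 3.0945 mol.
Reaction (3): NaCl→Na2SO4 ratio 2:1 ⇒ n(Na2SO4) = 1.5472 mol.
Mass of Na2SO4 = 1.5472 × 142.04 = 219.77 g.

219.8 g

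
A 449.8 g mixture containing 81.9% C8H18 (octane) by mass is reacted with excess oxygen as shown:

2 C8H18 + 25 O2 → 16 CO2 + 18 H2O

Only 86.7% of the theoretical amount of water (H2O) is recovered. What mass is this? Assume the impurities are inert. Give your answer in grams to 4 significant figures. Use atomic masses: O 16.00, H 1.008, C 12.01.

453.4 g

Pure C8H18 available = 449.8 g × 0.819 = 368.39 g.
M(C8H18) = 8(12.01) + 18(1.008) = 114.224 g/mol.
M(H2O) = 2(1.008) + 16.00 = 18.016 g/mol.
n(C8H18) = 368.39 g / 114.224 g/mol = 3.2251 mol.
From the equation the C8H18:H2O mole ratio is 2:18, so n(H2O) = 3.2251 × 18/2 = 29.026 mol.
Mass of H2O = 29.026 mol × 18.016 g/mol = 522.93 g.
Actual mass collected = 522.93 g × 0.867 = 453.38 g.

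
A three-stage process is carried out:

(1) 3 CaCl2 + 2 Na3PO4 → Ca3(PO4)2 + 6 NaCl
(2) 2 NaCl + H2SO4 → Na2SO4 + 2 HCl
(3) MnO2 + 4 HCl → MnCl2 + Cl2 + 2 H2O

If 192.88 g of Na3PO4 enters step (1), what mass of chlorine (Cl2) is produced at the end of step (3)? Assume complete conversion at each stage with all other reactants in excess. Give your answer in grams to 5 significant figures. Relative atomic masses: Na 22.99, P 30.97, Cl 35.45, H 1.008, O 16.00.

62.562 g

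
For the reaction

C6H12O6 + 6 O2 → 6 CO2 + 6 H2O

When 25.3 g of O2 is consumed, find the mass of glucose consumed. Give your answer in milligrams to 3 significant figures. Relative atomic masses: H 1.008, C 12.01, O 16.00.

M(O2) = 2(16.00) = 32.00 g/mol.
M(C6H12O6) = 6(12.01) + 12(1.008) + 6(16.00) = 180.156 g/mol.
n(O2) = 25.30 g / 32.00 g/mol = 0.7906 mol.
From the equation the O2:C6H12O6 mole ratio is 6:1, so n(C6H12O6) = 0.7906 × 1/6 = 0.1318 mol.
Mass of C6H12O6 = 0.1318 mol × 180.156 g/mol = 23.74 g.
Converting to mg: 23.74 g = 23700 mg.

23700 mg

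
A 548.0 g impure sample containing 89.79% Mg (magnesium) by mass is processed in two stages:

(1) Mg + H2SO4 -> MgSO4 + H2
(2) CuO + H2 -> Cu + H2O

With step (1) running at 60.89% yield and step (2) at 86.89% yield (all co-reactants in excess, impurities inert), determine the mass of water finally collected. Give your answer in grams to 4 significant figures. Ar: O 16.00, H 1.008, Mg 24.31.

192.9 g

Pure Mg = 548.0 × 0.8979 = 492.05 g.
M(Mg) = 24.31 g/mol.
M(H2O) = 2(1.008) + 16.00 = 18.016 g/mol.
n(Mg) = 492.05 / 24.31 = 20.241 mol.
Step 1 (Mg:H2 = 1:1): theoretical n(H2) = 20.241 mol; at 60.89% yield, n(H2) = 12.325 mol.
Step 2 (H2:H2O = 1:1): theoretical n(H2O) = 12.325 mol, so theoretical mass = 12.325 × 18.016 = 222.04 g.
At 86.89% yield, actual mass of H2O = 222.04 × 0.8689 = 192.93 g.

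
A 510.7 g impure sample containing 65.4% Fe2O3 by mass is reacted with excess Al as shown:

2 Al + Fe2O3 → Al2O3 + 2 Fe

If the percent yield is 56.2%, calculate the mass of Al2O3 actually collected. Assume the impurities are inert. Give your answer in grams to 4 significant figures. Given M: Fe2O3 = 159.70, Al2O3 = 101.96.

Pure Fe2O3 available = 510.7 g × 0.654 = 334.00 g.
n(Fe2O3) = 334.00 g / 159.70 g/mol = 2.0914 mol.
From the equation the Fe2O3:Al2O3 mole ratio is 1:1, so n(Al2O3) = 2.0914 × 1/1 = 2.0914 mol.
Mass of Al2O3 = 2.0914 mol × 101.96 g/mol = 213.24 g.
Actual mass collected = 213.24 g × 0.562 = 119.84 g.

119.8 g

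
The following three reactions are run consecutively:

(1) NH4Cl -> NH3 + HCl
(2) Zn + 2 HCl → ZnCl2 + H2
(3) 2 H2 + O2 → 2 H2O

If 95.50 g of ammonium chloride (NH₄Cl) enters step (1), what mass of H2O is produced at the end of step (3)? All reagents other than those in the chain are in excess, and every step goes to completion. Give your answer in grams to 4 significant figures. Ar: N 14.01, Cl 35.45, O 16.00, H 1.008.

M(NH4Cl) = 14.01 + 4(1.008) + 35.45 = 53.492 g/mol.
M(H2O) = 2(1.008) + 16.00 = 18.016 g/mol.
n(NH4Cl) = 95.50 / 53.492 = 1.7853 mol.
Reaction (1): NH4Cl→HCl ratio 1:1 ⇒ n(HCl) = 1.7853 mol.
Reaction (2): HCl→H2 ratio 2:1 ⇒ n(H2) = 0.89266 mol.
Reaction (3): H2→H2O ratio 2:2 ⇒ n(H2O) = 0.89266 mol.
Mass of H2O = 0.89266 × 18.016 = 16.082 g.

16.08 g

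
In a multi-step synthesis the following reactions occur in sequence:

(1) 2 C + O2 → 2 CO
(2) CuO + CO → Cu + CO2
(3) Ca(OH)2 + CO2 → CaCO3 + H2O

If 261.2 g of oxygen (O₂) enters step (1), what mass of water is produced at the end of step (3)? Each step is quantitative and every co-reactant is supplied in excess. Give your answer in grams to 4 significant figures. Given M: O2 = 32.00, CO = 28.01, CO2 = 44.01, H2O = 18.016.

294.1 g

n(O2) = 261.2 / 32.00 = 8.1625 mol.
Reaction (1): O2→CO ratio 1:2 ⇒ n(CO) = 16.325 mol.
Reaction (2): CO→CO2 ratio 1:1 ⇒ n(CO2) = 16.325 mol.
Reaction (3): CO2→H2O ratio 1:1 ⇒ n(H2O) = 16.325 mol.
Mass of H2O = 16.325 × 18.016 = 294.11 g.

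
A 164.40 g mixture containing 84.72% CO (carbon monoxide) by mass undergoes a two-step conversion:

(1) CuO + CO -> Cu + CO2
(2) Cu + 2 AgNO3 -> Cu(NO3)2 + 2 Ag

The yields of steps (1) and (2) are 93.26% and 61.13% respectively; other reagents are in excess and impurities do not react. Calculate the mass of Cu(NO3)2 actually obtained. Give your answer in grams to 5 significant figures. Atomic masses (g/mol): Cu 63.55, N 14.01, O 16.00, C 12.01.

531.73 g

Pure CO = 164.40 × 0.8472 = 139.280 g.
M(CO) = 12.01 + 16.00 = 28.01 g/mol.
M(Cu(NO3)2) = 63.55 + 2(14.01) + 6(16.00) = 187.57 g/mol.
n(CO) = 139.280 / 28.01 = 4.97250 mol.
Step 1 (CO:Cu = 1:1): theoretical n(Cu) = 4.97250 mol; at 93.26% yield, n(Cu) = 4.63735 mol.
Step 2 (Cu:Cu(NO3)2 = 1:1): theoretical n(Cu(NO3)2) = 4.63735 mol, so theoretical mass = 4.63735 × 187.57 = 869.828 g.
At 61.13% yield, actual mass of Cu(NO3)2 = 869.828 × 0.6113 = 531.726 g.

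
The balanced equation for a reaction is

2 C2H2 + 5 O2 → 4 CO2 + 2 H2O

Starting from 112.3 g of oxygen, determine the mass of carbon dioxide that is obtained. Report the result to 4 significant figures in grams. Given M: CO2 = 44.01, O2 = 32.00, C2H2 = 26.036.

123.6 g

n(O2) = 112.30 g / 32.00 g/mol = 3.5094 mol.
From the equation the O2:CO2 mole ratio is 5:4, so n(CO2) = 3.5094 × 4/5 = 2.8075 mol.
Mass of CO2 = 2.8075 mol × 44.01 g/mol = 123.56 g.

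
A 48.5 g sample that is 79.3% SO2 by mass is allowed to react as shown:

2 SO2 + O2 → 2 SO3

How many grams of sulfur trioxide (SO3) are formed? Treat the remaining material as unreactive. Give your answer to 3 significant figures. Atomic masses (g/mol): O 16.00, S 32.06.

48.1 g

Mass of pure SO2 = 48.5 g × 0.793 = 38.46 g.
M(SO2) = 32.06 + 2(16.00) = 64.06 g/mol.
M(SO3) = 32.06 + 3(16.00) = 80.06 g/mol.
n(SO2) = 38.46 g / 64.06 g/mol = 0.6004 mol.
From the equation the SO2:SO3 mole ratio is 2:2, so n(SO3) = 0.6004 × 2/2 = 0.6004 mol.
Mass of SO3 = 0.6004 mol × 80.06 g/mol = 48.07 g.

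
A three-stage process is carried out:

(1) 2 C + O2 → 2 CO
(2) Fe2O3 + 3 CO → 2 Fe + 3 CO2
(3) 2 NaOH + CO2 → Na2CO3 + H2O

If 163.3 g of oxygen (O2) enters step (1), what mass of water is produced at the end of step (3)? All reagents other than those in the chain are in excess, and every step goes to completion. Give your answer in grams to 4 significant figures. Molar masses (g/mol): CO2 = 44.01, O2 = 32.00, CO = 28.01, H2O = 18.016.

n(O2) = 163.3 / 32.00 = 5.1031 mol.
Reaction (1): O2→CO ratio 1:2 ⇒ n(CO) = 10.206 mol.
Reaction (2): CO→CO2 ratio 3:3 ⇒ n(CO2) = 10.206 mol.
Reaction (3): CO2→H2O ratio 1:1 ⇒ n(H2O) = 10.206 mol.
Mass of H2O = 10.206 × 18.016 = 183.88 g.

183.9 g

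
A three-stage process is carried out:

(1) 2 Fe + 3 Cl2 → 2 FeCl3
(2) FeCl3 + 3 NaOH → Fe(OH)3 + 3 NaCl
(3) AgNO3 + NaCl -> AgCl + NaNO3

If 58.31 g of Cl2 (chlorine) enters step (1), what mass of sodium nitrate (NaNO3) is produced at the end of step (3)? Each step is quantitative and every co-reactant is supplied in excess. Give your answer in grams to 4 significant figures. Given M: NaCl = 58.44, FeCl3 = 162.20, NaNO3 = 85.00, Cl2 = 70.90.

n(Cl2) = 58.31 / 70.90 = 0.82243 mol.
Reaction (1): Cl2→FeCl3 ratio 3:2 ⇒ n(FeCl3) = 0.54828 mol.
Reaction (2): FeCl3→NaCl ratio 1:3 ⇒ n(NaCl) = 1.6449 mol.
Reaction (3): NaCl→NaNO3 ratio 1:1 ⇒ n(NaNO3) = 1.6449 mol.
Mass of NaNO3 = 1.6449 × 85.00 = 139.81 g.

139.8 g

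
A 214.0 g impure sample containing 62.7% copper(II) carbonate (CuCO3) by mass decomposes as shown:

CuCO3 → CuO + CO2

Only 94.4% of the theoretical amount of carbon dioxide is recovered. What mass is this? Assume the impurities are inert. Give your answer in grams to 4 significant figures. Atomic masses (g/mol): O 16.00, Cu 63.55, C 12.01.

Pure CuCO3 available = 214.0 g × 0.627 = 134.18 g.
M(CuCO3) = 63.55 + 12.01 + 3(16.00) = 123.56 g/mol.
M(CO2) = 12.01 + 2(16.00) = 44.01 g/mol.
n(CuCO3) = 134.18 g / 123.56 g/mol = 1.0859 mol.
From the equation the CuCO3:CO2 mole ratio is 1:1, so n(CO2) = 1.0859 × 1/1 = 1.0859 mol.
Mass of CO2 = 1.0859 mol × 44.01 g/mol = 47.792 g.
Actual mass collected = 47.792 g × 0.944 = 45.116 g.

45.12 g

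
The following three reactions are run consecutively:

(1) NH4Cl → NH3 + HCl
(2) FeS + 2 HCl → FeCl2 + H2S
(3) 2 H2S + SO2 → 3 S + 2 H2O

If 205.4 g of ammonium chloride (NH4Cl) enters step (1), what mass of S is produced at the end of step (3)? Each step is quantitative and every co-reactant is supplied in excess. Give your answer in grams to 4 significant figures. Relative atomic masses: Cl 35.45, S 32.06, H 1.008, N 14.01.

M(NH4Cl) = 14.01 + 4(1.008) + 35.45 = 53.492 g/mol.
M(S) = 32.06 g/mol.
n(NH4Cl) = 205.4 / 53.492 = 3.8398 mol.
Reaction (1): NH4Cl→HCl ratio 1:1 ⇒ n(HCl) = 3.8398 mol.
Reaction (2): HCl→H2S ratio 2:1 ⇒ n(H2S) = 1.9199 mol.
Reaction (3): H2S→S ratio 2:3 ⇒ n(S) = 2.8799 mol.
Mass of S = 2.8799 × 32.06 = 92.329 g.

92.33 g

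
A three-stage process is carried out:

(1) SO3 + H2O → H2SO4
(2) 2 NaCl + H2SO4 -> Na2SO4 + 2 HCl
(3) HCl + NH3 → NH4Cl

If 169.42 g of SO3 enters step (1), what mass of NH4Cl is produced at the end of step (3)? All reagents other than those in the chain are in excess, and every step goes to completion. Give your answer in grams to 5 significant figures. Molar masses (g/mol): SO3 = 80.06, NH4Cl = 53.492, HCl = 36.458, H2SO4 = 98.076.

n(SO3) = 169.42 / 80.06 = 2.11616 mol.
Reaction (1): SO3→H2SO4 ratio 1:1 ⇒ n(H2SO4) = 2.11616 mol.
Reaction (2): H2SO4→HCl ratio 1:2 ⇒ n(HCl) = 4.23233 mol.
Reaction (3): HCl→NH4Cl ratio 1:1 ⇒ n(NH4Cl) = 4.23233 mol.
Mass of NH4Cl = 4.23233 × 53.492 = 226.396 g.

226.40 g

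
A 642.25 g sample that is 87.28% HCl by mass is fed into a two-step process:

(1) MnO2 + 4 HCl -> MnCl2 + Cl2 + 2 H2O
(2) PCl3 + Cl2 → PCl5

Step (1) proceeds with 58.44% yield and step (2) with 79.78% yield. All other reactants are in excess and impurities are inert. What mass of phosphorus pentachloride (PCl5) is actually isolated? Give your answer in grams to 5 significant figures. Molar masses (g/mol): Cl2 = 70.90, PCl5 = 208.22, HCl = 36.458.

373.16 g

Pure HCl = 642.25 × 0.8728 = 560.556 g.
n(HCl) = 560.556 / 36.458 = 15.3754 mol.
Step 1 (HCl:Cl2 = 4:1): theoretical n(Cl2) = 3.84385 mol; at 58.44% yield, n(Cl2) = 2.24634 mol.
Step 2 (Cl2:PCl5 = 1:1): theoretical n(PCl5) = 2.24634 mol, so theoretical mass = 2.24634 × 208.22 = 467.734 g.
At 79.78% yield, actual mass of PCl5 = 467.734 × 0.7978 = 373.158 g.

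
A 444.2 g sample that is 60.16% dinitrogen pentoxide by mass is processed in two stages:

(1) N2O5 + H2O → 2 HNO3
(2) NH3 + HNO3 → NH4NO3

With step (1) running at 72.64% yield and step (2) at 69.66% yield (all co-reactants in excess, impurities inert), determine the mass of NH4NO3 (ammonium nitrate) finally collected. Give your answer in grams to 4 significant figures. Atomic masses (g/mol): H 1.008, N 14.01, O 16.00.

200.4 g

Pure N2O5 = 444.2 × 0.6016 = 267.23 g.
M(N2O5) = 2(14.01) + 5(16.00) = 108.02 g/mol.
M(NH4NO3) = 2(14.01) + 4(1.008) + 3(16.00) = 80.052 g/mol.
n(N2O5) = 267.23 / 108.02 = 2.4739 mol.
Step 1 (N2O5:HNO3 = 1:2): theoretical n(HNO3) = 4.9478 mol; at 72.64% yield, n(HNO3) = 3.5941 mol.
Step 2 (HNO3:NH4NO3 = 1:1): theoretical n(NH4NO3) = 3.5941 mol, so theoretical mass = 3.5941 × 80.052 = 287.71 g.
At 69.66% yield, actual mass of NH4NO3 = 287.71 × 0.6966 = 200.42 g.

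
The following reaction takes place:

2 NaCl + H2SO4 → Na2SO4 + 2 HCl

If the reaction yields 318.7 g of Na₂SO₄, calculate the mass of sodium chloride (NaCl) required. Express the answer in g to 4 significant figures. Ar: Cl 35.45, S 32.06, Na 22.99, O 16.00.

M(Na2SO4) = 2(22.99) + 32.06 + 4(16.00) = 142.04 g/mol.
M(NaCl) = 22.99 + 35.45 = 58.44 g/mol.
n(Na2SO4) = 318.70 g / 142.04 g/mol = 2.2437 mol.
From the equation the Na2SO4:NaCl mole ratio is 1:2, so n(NaCl) = 2.2437 × 2/1 = 4.4875 mol.
Mass of NaCl = 4.4875 mol × 58.44 g/mol = 262.25 g.

262.2 g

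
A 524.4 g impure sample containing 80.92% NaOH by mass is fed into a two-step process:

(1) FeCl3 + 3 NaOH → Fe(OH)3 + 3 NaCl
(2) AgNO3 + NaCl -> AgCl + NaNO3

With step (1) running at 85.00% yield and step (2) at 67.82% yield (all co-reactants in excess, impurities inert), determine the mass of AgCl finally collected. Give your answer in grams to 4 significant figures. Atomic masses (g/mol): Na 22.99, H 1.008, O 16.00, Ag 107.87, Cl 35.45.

876.5 g

Pure NaOH = 524.4 × 0.8092 = 424.34 g.
M(NaOH) = 22.99 + 16.00 + 1.008 = 39.998 g/mol.
M(AgCl) = 107.87 + 35.45 = 143.32 g/mol.
n(NaOH) = 424.34 / 39.998 = 10.609 mol.
Step 1 (NaOH:NaCl = 3:3): theoretical n(NaCl) = 10.609 mol; at 85.00% yield, n(NaCl) = 9.0178 mol.
Step 2 (NaCl:AgCl = 1:1): theoretical n(AgCl) = 9.0178 mol, so theoretical mass = 9.0178 × 143.32 = 1292.4 g.
At 67.82% yield, actual mass of AgCl = 1292.4 × 0.6782 = 876.52 g.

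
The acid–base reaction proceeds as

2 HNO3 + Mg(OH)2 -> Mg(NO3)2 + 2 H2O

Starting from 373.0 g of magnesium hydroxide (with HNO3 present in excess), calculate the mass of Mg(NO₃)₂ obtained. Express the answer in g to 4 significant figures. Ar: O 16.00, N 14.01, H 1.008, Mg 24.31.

M(Mg(OH)2) = 24.31 + 2(16.00) + 2(1.008) = 58.326 g/mol.
M(Mg(NO3)2) = 24.31 + 2(14.01) + 6(16.00) = 148.33 g/mol.
n(Mg(OH)2) = 373.00 g / 58.326 g/mol = 6.3951 mol.
From the equation the Mg(OH)2:Mg(NO3)2 mole ratio is 1:1, so n(Mg(NO3)2) = 6.3951 × 1/1 = 6.3951 mol.
Mass of Mg(NO3)2 = 6.3951 mol × 148.33 g/mol = 948.58 g.

948.6 g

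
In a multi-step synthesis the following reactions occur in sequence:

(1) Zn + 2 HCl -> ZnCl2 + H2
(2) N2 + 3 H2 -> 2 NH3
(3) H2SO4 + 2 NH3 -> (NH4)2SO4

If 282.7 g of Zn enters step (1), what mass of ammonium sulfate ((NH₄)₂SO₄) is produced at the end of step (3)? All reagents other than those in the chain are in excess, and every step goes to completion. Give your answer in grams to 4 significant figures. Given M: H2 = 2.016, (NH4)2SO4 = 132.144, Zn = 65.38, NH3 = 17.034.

n(Zn) = 282.7 / 65.38 = 4.3240 mol.
Reaction (1): Zn→H2 ratio 1:1 ⇒ n(H2) = 4.3240 mol.
Reaction (2): H2→NH3 ratio 3:2 ⇒ n(NH3) = 2.8826 mol.
Reaction (3): NH3→(NH4)2SO4 ratio 2:1 ⇒ n((NH4)2SO4) = 1.4413 mol.
Mass of (NH4)2SO4 = 1.4413 × 132.144 = 190.46 g.

190.5 g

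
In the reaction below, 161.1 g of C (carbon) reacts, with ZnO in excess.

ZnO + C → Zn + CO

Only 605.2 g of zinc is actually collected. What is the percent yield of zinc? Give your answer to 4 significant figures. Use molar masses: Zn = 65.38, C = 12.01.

69.01 %

n(C) = 161.10 g / 12.01 g/mol = 13.414 mol.
From the equation the C:Zn mole ratio is 1:1, so n(Zn) = 13.414 × 1/1 = 13.414 mol.
Mass of Zn = 13.414 mol × 65.38 g/mol = 877.00 g.
This is the theoretical yield. Percent yield = 605.2 g / 877.00 g × 100% = 69.008%.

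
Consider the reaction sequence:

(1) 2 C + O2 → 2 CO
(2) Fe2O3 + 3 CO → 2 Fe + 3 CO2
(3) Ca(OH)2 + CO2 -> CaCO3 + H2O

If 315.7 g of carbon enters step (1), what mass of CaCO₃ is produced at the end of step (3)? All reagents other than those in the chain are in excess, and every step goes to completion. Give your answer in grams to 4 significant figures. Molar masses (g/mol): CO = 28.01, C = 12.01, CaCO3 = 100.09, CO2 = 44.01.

2631 g

n(C) = 315.7 / 12.01 = 26.286 mol.
Reaction (1): C→CO ratio 2:2 ⇒ n(CO) = 26.286 mol.
Reaction (2): CO→CO2 ratio 3:3 ⇒ n(CO2) = 26.286 mol.
Reaction (3): CO2→CaCO3 ratio 1:1 ⇒ n(CaCO3) = 26.286 mol.
Mass of CaCO3 = 26.286 × 100.09 = 2631.0 g.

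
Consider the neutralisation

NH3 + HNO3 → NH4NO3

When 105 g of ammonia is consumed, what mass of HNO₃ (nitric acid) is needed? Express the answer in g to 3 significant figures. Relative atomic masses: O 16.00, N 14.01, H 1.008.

M(NH3) = 14.01 + 3(1.008) = 17.034 g/mol.
M(HNO3) = 1.008 + 14.01 + 3(16.00) = 63.018 g/mol.
n(NH3) = 105.0 g / 17.034 g/mol = 6.164 mol.
From the equation the NH3:HNO3 mole ratio is 1:1, so n(HNO3) = 6.164 × 1/1 = 6.164 mol.
Mass of HNO3 = 6.164 mol × 63.018 g/mol = 388.5 g.

388 g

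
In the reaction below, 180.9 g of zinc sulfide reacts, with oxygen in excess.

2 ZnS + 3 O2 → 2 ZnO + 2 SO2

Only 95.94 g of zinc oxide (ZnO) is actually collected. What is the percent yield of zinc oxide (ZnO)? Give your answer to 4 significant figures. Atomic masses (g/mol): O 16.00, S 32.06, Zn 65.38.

63.50 %

M(ZnS) = 65.38 + 32.06 = 97.44 g/mol.
M(ZnO) = 65.38 + 16.00 = 81.38 g/mol.
n(ZnS) = 180.90 g / 97.44 g/mol = 1.8565 mol.
From the equation the ZnS:ZnO mole ratio is 2:2, so n(ZnO) = 1.8565 × 2/2 = 1.8565 mol.
Mass of ZnO = 1.8565 mol × 81.38 g/mol = 151.08 g.
This is the theoretical yield. Percent yield = 95.94 g / 151.08 g × 100% = 63.501%.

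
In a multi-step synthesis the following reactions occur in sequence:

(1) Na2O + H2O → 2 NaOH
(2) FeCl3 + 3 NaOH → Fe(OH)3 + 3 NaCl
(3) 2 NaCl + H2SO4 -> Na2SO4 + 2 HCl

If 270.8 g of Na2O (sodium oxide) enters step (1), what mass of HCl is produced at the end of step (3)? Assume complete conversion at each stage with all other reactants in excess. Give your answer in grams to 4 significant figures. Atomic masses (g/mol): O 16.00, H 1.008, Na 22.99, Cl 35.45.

M(Na2O) = 2(22.99) + 16.00 = 61.98 g/mol.
M(HCl) = 1.008 + 35.45 = 36.458 g/mol.
n(Na2O) = 270.8 / 61.98 = 4.3692 mol.
Reaction (1): Na2O→NaOH ratio 1:2 ⇒ n(NaOH) = 8.7383 mol.
Reaction (2): NaOH→NaCl ratio 3:3 ⇒ n(NaCl) = 8.7383 mol.
Reaction (3): NaCl→HCl ratio 2:2 ⇒ n(HCl) = 8.7383 mol.
Mass of HCl = 8.7383 × 36.458 = 318.58 g.

318.6 g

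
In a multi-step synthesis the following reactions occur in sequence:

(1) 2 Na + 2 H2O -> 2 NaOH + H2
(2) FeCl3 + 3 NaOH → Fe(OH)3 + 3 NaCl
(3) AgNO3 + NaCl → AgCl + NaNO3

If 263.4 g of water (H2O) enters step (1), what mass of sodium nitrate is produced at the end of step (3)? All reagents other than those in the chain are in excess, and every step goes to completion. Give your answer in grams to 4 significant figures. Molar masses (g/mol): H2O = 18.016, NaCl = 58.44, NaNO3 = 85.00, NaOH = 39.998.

n(H2O) = 263.4 / 18.016 = 14.620 mol.
Reaction (1): H2O→NaOH ratio 2:2 ⇒ n(NaOH) = 14.620 mol.
Reaction (2): NaOH→NaCl ratio 3:3 ⇒ n(NaCl) = 14.620 mol.
Reaction (3): NaCl→NaNO3 ratio 1:1 ⇒ n(NaNO3) = 14.620 mol.
Mass of NaNO3 = 14.620 × 85.00 = 1242.7 g.

1243 g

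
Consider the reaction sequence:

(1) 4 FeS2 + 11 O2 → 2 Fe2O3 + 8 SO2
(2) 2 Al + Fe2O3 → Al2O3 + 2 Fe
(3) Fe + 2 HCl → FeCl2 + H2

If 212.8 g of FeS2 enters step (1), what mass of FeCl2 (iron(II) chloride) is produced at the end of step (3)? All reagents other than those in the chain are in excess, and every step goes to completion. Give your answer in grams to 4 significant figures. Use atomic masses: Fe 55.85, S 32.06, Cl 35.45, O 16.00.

M(FeS2) = 55.85 + 2(32.06) = 119.97 g/mol.
M(FeCl2) = 55.85 + 2(35.45) = 126.75 g/mol.
n(FeS2) = 212.8 / 119.97 = 1.7738 mol.
Reaction (1): FeS2→Fe2O3 ratio 4:2 ⇒ n(Fe2O3) = 0.88689 mol.
Reaction (2): Fe2O3→Fe ratio 1:2 ⇒ n(Fe) = 1.7738 mol.
Reaction (3): Fe→FeCl2 ratio 1:1 ⇒ n(FeCl2) = 1.7738 mol.
Mass of FeCl2 = 1.7738 × 126.75 = 224.83 g.

224.8 g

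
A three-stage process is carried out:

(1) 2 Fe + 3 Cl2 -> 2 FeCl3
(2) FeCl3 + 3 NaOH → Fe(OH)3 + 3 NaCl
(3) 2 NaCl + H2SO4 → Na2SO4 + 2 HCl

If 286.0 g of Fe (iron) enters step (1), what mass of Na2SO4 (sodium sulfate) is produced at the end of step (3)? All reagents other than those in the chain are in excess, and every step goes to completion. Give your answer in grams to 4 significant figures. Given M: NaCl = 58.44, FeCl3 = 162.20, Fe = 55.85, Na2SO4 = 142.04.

n(Fe) = 286.0 / 55.85 = 5.1209 mol.
Reaction (1): Fe→FeCl3 ratio 2:2 ⇒ n(FeCl3) = 5.1209 mol.
Reaction (2): FeCl3→NaCl ratio 1:3 ⇒ n(NaCl) = 15.363 mol.
Reaction (3): NaCl→Na2SO4 ratio 2:1 ⇒ n(Na2SO4) = 7.6813 mol.
Mass of Na2SO4 = 7.6813 × 142.04 = 1091.1 g.

1091 g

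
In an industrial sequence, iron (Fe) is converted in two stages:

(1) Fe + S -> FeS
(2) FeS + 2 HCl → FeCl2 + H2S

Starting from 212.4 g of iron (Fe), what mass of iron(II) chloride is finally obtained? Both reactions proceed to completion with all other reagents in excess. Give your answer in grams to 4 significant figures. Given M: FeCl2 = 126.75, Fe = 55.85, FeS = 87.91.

n(Fe) = 212.40 / 55.85 = 3.8030 mol.
Step 1 gives a 1:1 ratio of Fe to FeS, so n(FeS) = 3.8030 mol.
In step 2 the FeS:FeCl2 ratio is 1:1, so n(FeCl2) = 3.8030 mol.
Mass of FeCl2 = 3.8030 × 126.75 = 482.04 g.

482.0 g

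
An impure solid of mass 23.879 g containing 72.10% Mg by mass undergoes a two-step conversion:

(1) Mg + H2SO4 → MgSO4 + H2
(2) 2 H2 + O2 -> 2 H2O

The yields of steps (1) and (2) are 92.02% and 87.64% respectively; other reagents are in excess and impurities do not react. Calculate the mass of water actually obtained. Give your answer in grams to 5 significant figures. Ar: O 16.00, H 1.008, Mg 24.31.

10.290 g

Pure Mg = 23.879 × 0.7210 = 17.2168 g.
M(Mg) = 24.31 g/mol.
M(H2O) = 2(1.008) + 16.00 = 18.016 g/mol.
n(Mg) = 17.2168 / 24.31 = 0.708217 mol.
Step 1 (Mg:H2 = 1:1): theoretical n(H2) = 0.708217 mol; at 92.02% yield, n(H2) = 0.651701 mol.
Step 2 (H2:H2O = 2:2): theoretical n(H2O) = 0.651701 mol, so theoretical mass = 0.651701 × 18.016 = 11.7411 g.
At 87.64% yield, actual mass of H2O = 11.7411 × 0.8764 = 10.2899 g.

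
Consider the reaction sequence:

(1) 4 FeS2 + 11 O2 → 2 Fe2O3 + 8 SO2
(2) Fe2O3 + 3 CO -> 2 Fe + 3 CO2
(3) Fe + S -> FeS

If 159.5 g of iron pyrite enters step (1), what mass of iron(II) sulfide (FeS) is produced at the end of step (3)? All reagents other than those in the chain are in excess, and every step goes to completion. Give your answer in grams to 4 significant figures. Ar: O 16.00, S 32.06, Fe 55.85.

M(FeS2) = 55.85 + 2(32.06) = 119.97 g/mol.
M(FeS) = 55.85 + 32.06 = 87.91 g/mol.
n(FeS2) = 159.5 / 119.97 = 1.3295 mol.
Reaction (1): FeS2→Fe2O3 ratio 4:2 ⇒ n(Fe2O3) = 0.66475 mol.
Reaction (2): Fe2O3→Fe ratio 1:2 ⇒ n(Fe) = 1.3295 mol.
Reaction (3): Fe→FeS ratio 1:1 ⇒ n(FeS) = 1.3295 mol.
Mass of FeS = 1.3295 × 87.91 = 116.88 g.

116.9 g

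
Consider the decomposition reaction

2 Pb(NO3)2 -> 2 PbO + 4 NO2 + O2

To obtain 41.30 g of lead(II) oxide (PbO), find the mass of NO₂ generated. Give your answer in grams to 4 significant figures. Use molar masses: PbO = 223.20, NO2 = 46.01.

n(PbO) = 41.300 g / 223.20 g/mol = 0.18504 mol.
From the equation the PbO:NO2 mole ratio is 2:4, so n(NO2) = 0.18504 × 4/2 = 0.37007 mol.
Mass of NO2 = 0.37007 mol × 46.01 g/mol = 17.027 g.

17.03 g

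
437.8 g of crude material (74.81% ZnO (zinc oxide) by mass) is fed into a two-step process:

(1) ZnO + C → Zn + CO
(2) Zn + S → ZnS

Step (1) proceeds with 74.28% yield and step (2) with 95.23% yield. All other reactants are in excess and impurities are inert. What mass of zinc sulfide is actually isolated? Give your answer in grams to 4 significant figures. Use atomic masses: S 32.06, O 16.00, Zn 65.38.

Pure ZnO = 437.8 × 0.7481 = 327.52 g.
M(ZnO) = 65.38 + 16.00 = 81.38 g/mol.
M(ZnS) = 65.38 + 32.06 = 97.44 g/mol.
n(ZnO) = 327.52 / 81.38 = 4.0246 mol.
Step 1 (ZnO:Zn = 1:1): theoretical n(Zn) = 4.0246 mol; at 74.28% yield, n(Zn) = 2.9894 mol.
Step 2 (Zn:ZnS = 1:1): theoretical n(ZnS) = 2.9894 mol, so theoretical mass = 2.9894 × 97.44 = 291.29 g.
At 95.23% yield, actual mass of ZnS = 291.29 × 0.9523 = 277.40 g.

277.4 g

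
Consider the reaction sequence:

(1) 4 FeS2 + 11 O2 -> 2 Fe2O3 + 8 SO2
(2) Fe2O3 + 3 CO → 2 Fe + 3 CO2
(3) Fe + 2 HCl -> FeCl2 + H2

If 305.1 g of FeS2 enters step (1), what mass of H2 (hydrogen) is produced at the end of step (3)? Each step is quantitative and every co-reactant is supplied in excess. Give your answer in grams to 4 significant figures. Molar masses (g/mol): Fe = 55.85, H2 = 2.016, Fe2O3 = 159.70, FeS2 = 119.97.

5.127 g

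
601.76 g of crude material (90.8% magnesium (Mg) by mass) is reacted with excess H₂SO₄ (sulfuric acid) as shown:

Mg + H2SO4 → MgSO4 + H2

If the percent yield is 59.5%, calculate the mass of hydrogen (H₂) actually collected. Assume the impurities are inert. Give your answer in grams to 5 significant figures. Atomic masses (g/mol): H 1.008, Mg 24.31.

26.961 g

Pure Mg available = 601.76 g × 0.908 = 546.398 g.
M(Mg) = 24.31 g/mol.
M(H2) = 2(1.008) = 2.016 g/mol.
n(Mg) = 546.398 g / 24.31 g/mol = 22.4763 mol.
From the equation the Mg:H2 mole ratio is 1:1, so n(H2) = 22.4763 × 1/1 = 22.4763 mol.
Mass of H2 = 22.4763 mol × 2.016 g/mol = 45.3122 g.
Actual mass collected = 45.3122 g × 0.595 = 26.9607 g.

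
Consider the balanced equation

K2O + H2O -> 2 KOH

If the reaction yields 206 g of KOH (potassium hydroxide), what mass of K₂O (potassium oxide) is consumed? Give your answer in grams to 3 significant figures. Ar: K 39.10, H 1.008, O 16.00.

173 g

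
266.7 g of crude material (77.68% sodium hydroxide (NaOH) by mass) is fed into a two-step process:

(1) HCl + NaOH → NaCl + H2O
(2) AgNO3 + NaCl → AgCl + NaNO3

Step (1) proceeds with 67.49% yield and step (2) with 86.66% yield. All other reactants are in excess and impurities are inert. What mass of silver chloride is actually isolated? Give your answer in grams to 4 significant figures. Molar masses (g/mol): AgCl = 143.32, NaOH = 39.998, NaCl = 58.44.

434.2 g

Pure NaOH = 266.7 × 0.7768 = 207.17 g.
n(NaOH) = 207.17 / 39.998 = 5.1796 mol.
Step 1 (NaOH:NaCl = 1:1): theoretical n(NaCl) = 5.1796 mol; at 67.49% yield, n(NaCl) = 3.4957 mol.
Step 2 (NaCl:AgCl = 1:1): theoretical n(AgCl) = 3.4957 mol, so theoretical mass = 3.4957 × 143.32 = 501.00 g.
At 86.66% yield, actual mass of AgCl = 501.00 × 0.8666 = 434.17 g.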